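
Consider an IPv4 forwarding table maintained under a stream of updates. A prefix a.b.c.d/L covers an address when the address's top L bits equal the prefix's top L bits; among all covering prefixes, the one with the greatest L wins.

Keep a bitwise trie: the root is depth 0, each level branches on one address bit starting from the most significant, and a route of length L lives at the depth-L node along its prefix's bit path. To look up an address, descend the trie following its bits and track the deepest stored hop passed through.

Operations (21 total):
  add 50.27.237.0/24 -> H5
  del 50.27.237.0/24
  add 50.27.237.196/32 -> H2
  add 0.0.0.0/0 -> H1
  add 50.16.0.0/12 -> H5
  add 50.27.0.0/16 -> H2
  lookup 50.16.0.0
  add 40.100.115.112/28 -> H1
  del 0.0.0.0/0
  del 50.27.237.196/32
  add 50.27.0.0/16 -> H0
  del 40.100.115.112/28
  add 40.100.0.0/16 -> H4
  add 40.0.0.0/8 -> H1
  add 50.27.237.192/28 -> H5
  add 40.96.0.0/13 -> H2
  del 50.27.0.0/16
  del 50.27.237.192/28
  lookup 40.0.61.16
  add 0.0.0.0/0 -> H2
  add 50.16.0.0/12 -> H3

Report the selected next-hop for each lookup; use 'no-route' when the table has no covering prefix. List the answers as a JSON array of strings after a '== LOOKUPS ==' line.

Process each operation:
  add 50.27.237.0/24 -> H5 at depth 24
  - 50.27.237.0/24 clear@24
  add 50.27.237.196/32 -> H2 at depth 32
  add 0.0.0.0/0 -> H1 at depth 0
  add 50.16.0.0/12 -> H5 at depth 12
  add 50.27.0.0/16 -> H2 at depth 16
  lookup 50.16.0.0: bits 001100100001 walk d0:H1→d1:-→d2:-→d3:-→d4:-→d5:-→d6:-→d7:-→d8:-→d9:-→d10:-→d11:-→d12:H5 -> H5
  add 40.100.115.112/28 -> H1 at depth 28
  - 0.0.0.0/0 clear@0
  - 50.27.237.196/32 clear@32
  add 50.27.0.0/16 -> H0 at depth 16
  - 40.100.115.112/28 clear@28
  add 40.100.0.0/16 -> H4 at depth 16
  add 40.0.0.0/8 -> H1 at depth 8
  add 50.27.237.192/28 -> H5 at depth 28
  add 40.96.0.0/13 -> H2 at depth 13
  - 50.27.0.0/16 clear@16
  - 50.27.237.192/28 clear@28
  lookup 40.0.61.16: bits 001010000 walk d0:-→d1:-→d2:-→d3:-→d4:-→d5:-→d6:-→d7:-→d8:H1→d9:- -> H1
  add 0.0.0.0/0 -> H2 at depth 0
  add 50.16.0.0/12 -> H3 at depth 12

== LOOKUPS ==
["H5","H1"]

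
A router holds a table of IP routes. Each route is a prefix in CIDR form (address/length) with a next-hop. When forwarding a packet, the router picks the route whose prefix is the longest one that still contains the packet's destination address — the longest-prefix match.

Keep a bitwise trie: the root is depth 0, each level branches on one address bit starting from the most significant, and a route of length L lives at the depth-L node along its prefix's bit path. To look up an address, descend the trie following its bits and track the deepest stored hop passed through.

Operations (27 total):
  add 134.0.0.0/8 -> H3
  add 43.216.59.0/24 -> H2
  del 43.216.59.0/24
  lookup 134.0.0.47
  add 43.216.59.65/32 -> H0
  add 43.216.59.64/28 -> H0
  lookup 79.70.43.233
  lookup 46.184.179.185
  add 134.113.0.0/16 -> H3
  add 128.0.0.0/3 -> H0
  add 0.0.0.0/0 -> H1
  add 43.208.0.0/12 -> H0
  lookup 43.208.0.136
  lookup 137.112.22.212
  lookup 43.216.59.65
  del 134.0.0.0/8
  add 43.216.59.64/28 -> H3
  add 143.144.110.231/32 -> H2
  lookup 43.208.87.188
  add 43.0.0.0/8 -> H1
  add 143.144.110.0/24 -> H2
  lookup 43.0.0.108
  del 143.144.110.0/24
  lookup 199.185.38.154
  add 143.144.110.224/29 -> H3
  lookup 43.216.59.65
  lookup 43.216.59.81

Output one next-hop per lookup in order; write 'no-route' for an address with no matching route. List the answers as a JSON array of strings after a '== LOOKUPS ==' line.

Process each operation:
  + 134.0.0.0/8 (H3) depth=8
  + 43.216.59.0/24 (H2) depth=24
  - 43.216.59.0/24 clear@24
  ? 134.0.0.47  path d0:-→d1:-→d2:-→d3:-→d4:-→d5:-→d6:-→d7:-→d8:H3  best=H3
  + 43.216.59.65/32 (H0) depth=32
  + 43.216.59.64/28 (H0) depth=28
  ? 79.70.43.233  path d0:-→d1:-  best=no-route
  ? 46.184.179.185  path d0:-→d1:-→d2:-→d3:-→d4:-→d5:-  best=no-route
  + 134.113.0.0/16 (H3) depth=16
  + 128.0.0.0/3 (H0) depth=3
  + 0.0.0.0/0 (H1) depth=0
  + 43.208.0.0/12 (H0) depth=12
  ? 43.208.0.136  path d0:H1→d1:-→d2:-→d3:-→d4:-→d5:-→d6:-→d7:-→d8:-→d9:-→d10:-→d11:-→d12:H0  best=H0
  ? 137.112.22.212  path d0:H1→d1:-→d2:-→d3:H0→d4:-  best=H0
  ? 43.216.59.65  path d0:H1→d1:-→d2:-→d3:-→d4:-→d5:-→d6:-→d7:-→d8:-→d9:-→d10:-→d11:-→d12:H0→d13:-→d14:-→d15:-→d16:-→d17:-→d18:-→d19:-→d20:-→d21:-→d22:-→d23:-→d24:-→d25:-→d26:-→d27:-→d28:H0→d29:-→d30:-→d31:-→d32:H0  best=H0
  - 134.0.0.0/8 clear@8
  + 43.216.59.64/28 (H3) depth=28
  + 143.144.110.231/32 (H2) depth=32
  ? 43.208.87.188  path d0:H1→d1:-→d2:-→d3:-→d4:-→d5:-→d6:-→d7:-→d8:-→d9:-→d10:-→d11:-→d12:H0  best=H0
  + 43.0.0.0/8 (H1) depth=8
  + 143.144.110.0/24 (H2) depth=24
  ? 43.0.0.108  path d0:H1→d1:-→d2:-→d3:-→d4:-→d5:-→d6:-→d7:-→d8:H1  best=H1
  - 143.144.110.0/24 clear@24
  ? 199.185.38.154  path d0:H1→d1:-  best=H1
  + 143.144.110.224/29 (H3) depth=29
  ? 43.216.59.65  path d0:H1→d1:-→d2:-→d3:-→d4:-→d5:-→d6:-→d7:-→d8:H1→d9:-→d10:-→d11:-→d12:H0→d13:-→d14:-→d15:-→d16:-→d17:-→d18:-→d19:-→d20:-→d21:-→d22:-→d23:-→d24:-→d25:-→d26:-→d27:-→d28:H3→d29:-→d30:-→d31:-→d32:H0  best=H0
  ? 43.216.59.81  path d0:H1→d1:-→d2:-→d3:-→d4:-→d5:-→d6:-→d7:-→d8:H1→d9:-→d10:-→d11:-→d12:H0→d13:-→d14:-→d15:-→d16:-→d17:-→d18:-→d19:-→d20:-→d21:-→d22:-→d23:-→d24:-→d25:-→d26:-→d27:-  best=H0

== LOOKUPS ==
["H3","no-route","no-route","H0","H0","H0","H0","H1","H1","H0","H0"]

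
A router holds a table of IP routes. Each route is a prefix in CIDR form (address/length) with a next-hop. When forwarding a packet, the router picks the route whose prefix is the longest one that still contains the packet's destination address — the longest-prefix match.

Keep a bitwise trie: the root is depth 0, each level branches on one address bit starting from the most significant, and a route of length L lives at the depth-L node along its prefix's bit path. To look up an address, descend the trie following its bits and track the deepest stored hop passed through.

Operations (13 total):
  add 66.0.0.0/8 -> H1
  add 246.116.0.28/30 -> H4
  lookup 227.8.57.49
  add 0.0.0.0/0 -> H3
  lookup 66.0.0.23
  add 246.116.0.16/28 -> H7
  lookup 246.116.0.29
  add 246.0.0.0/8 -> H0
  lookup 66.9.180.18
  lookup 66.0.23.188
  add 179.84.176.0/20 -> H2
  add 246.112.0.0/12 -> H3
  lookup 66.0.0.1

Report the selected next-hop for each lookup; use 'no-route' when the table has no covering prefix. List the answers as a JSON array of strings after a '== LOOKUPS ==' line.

Trace:
  + 66.0.0.0/8 (H1) depth=8
  + 246.116.0.28/30 (H4) depth=30
  ? 227.8.57.49  path d0:-→d1:-→d2:-→d3:-  best=no-route
  + 0.0.0.0/0 (H3) depth=0
  ? 66.0.0.23  path d0:H3→d1:-→d2:-→d3:-→d4:-→d5:-→d6:-→d7:-→d8:H1  best=H1
  + 246.116.0.16/28 (H7) depth=28
  ? 246.116.0.29  path d0:H3→d1:-→d2:-→d3:-→d4:-→d5:-→d6:-→d7:-→d8:-→d9:-→d10:-→d11:-→d12:-→d13:-→d14:-→d15:-→d16:-→d17:-→d18:-→d19:-→d20:-→d21:-→d22:-→d23:-→d24:-→d25:-→d26:-→d27:-→d28:H7→d29:-→d30:H4  best=H4
  + 246.0.0.0/8 (H0) depth=8
  ? 66.9.180.18  path d0:H3→d1:-→d2:-→d3:-→d4:-→d5:-→d6:-→d7:-→d8:H1  best=H1
  ? 66.0.23.188  path d0:H3→d1:-→d2:-→d3:-→d4:-→d5:-→d6:-→d7:-→d8:H1  best=H1
  + 179.84.176.0/20 (H2) depth=20
  + 246.112.0.0/12 (H3) depth=12
  ? 66.0.0.1  path d0:H3→d1:-→d2:-→d3:-→d4:-→d5:-→d6:-→d7:-→d8:H1  best=H1

== LOOKUPS ==
["no-route","H1","H4","H1","H1","H1"]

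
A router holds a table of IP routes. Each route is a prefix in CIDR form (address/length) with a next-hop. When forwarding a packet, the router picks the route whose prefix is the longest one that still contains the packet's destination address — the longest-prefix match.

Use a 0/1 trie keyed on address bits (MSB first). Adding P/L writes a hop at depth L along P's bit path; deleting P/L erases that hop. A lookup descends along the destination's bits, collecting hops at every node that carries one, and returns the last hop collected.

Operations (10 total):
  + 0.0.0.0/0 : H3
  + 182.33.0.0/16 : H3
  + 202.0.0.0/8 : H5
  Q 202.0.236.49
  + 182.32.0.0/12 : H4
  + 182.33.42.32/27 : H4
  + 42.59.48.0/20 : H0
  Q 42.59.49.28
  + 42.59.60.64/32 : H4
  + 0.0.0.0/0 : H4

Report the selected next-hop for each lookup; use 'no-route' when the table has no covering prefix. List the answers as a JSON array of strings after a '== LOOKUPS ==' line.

Apply in order:
  + 0.0.0.0/0 (H3) depth=0
  + 182.33.0.0/16 (H3) depth=16
  + 202.0.0.0/8 (H5) depth=8
  Q 202.0.236.49: descend 11001010 ; hops seen [H3,H5] ; pick H5
  + 182.32.0.0/12 (H4) depth=12
  + 182.33.42.32/27 (H4) depth=27
  + 42.59.48.0/20 (H0) depth=20
  Q 42.59.49.28: descend 00101010001110110011 ; hops seen [H3,H0] ; pick H0
  + 42.59.60.64/32 (H4) depth=32
  + 0.0.0.0/0 (H4) depth=0

== LOOKUPS ==
["H5","H0"]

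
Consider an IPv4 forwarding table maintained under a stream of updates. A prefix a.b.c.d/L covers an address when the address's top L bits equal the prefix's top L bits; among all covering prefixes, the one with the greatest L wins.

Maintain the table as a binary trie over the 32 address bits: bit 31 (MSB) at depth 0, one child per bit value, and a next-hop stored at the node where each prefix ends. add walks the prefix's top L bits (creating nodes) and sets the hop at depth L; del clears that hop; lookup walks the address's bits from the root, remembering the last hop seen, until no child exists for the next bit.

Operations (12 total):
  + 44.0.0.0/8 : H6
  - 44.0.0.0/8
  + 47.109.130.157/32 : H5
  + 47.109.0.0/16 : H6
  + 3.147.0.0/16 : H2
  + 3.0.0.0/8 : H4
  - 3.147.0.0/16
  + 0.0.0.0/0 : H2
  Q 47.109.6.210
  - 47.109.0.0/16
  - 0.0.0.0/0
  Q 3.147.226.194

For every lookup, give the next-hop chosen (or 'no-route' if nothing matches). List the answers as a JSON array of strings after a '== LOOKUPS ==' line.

Process each operation:
  + 44.0.0.0/8 (H6) depth=8
  del 44.0.0.0/8 (clear depth 8)
  + 47.109.130.157/32 (H5) depth=32
  + 47.109.0.0/16 (H6) depth=16
  + 3.147.0.0/16 (H2) depth=16
  + 3.0.0.0/8 (H4) depth=8
  del 3.147.0.0/16 (clear depth 16)
  + 0.0.0.0/0 (H2) depth=0
  Q 47.109.6.210: descend 0010111101101101 ; hops seen [H2,H6] ; pick H6
  del 47.109.0.0/16 (clear depth 16)
  del 0.0.0.0/0 (clear depth 0)
  Q 3.147.226.194: descend 0000001110010011 ; hops seen [H4] ; pick H4

== LOOKUPS ==
["H6","H4"]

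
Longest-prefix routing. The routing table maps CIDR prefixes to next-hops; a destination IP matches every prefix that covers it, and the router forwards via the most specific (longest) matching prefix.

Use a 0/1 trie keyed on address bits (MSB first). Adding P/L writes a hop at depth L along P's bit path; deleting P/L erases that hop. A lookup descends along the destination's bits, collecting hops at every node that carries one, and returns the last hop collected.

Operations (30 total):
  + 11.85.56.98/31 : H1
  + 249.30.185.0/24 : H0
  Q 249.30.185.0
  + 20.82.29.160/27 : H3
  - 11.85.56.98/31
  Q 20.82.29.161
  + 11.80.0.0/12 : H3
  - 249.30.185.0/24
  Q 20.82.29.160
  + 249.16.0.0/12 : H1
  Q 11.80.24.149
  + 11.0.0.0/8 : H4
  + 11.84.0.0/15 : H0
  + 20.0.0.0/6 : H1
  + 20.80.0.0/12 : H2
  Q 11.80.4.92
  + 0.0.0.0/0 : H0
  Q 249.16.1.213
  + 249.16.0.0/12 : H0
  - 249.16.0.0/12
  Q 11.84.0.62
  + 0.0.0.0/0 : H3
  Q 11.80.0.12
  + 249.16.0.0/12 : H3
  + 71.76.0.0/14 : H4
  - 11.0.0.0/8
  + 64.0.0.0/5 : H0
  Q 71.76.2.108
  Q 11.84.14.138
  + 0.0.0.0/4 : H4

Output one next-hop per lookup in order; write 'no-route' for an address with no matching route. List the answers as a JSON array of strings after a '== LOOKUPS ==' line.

Process each operation:
  add 11.85.56.98/31 -> H1 at depth 31
  add 249.30.185.0/24 -> H0 at depth 24
  ? 249.30.185.0  path d0:-→d1:-→d2:-→d3:-→d4:-→d5:-→d6:-→d7:-→d8:-→d9:-→d10:-→d11:-→d12:-→d13:-→d14:-→d15:-→d16:-→d17:-→d18:-→d19:-→d20:-→d21:-→d22:-→d23:-→d24:H0  best=H0
  add 20.82.29.160/27 -> H3 at depth 27
  - 11.85.56.98/31 clear@31
  ? 20.82.29.161  path d0:-→d1:-→d2:-→d3:-→d4:-→d5:-→d6:-→d7:-→d8:-→d9:-→d10:-→d11:-→d12:-→d13:-→d14:-→d15:-→d16:-→d17:-→d18:-→d19:-→d20:-→d21:-→d22:-→d23:-→d24:-→d25:-→d26:-→d27:H3  best=H3
  add 11.80.0.0/12 -> H3 at depth 12
  - 249.30.185.0/24 clear@24
  ? 20.82.29.160  path d0:-→d1:-→d2:-→d3:-→d4:-→d5:-→d6:-→d7:-→d8:-→d9:-→d10:-→d11:-→d12:-→d13:-→d14:-→d15:-→d16:-→d17:-→d18:-→d19:-→d20:-→d21:-→d22:-→d23:-→d24:-→d25:-→d26:-→d27:H3  best=H3
  add 249.16.0.0/12 -> H1 at depth 12
  ? 11.80.24.149  path d0:-→d1:-→d2:-→d3:-→d4:-→d5:-→d6:-→d7:-→d8:-→d9:-→d10:-→d11:-→d12:H3→d13:-  best=H3
  add 11.0.0.0/8 -> H4 at depth 8
  add 11.84.0.0/15 -> H0 at depth 15
  add 20.0.0.0/6 -> H1 at depth 6
  add 20.80.0.0/12 -> H2 at depth 12
  ? 11.80.4.92  path d0:-→d1:-→d2:-→d3:-→d4:-→d5:-→d6:-→d7:-→d8:H4→d9:-→d10:-→d11:-→d12:H3→d13:-  best=H3
  add 0.0.0.0/0 -> H0 at depth 0
  ? 249.16.1.213  path d0:H0→d1:-→d2:-→d3:-→d4:-→d5:-→d6:-→d7:-→d8:-→d9:-→d10:-→d11:-→d12:H1  best=H1
  add 249.16.0.0/12 -> H0 at depth 12
  - 249.16.0.0/12 clear@12
  ? 11.84.0.62  path d0:H0→d1:-→d2:-→d3:-→d4:-→d5:-→d6:-→d7:-→d8:H4→d9:-→d10:-→d11:-→d12:H3→d13:-→d14:-→d15:H0  best=H0
  add 0.0.0.0/0 -> H3 at depth 0
  ? 11.80.0.12  path d0:H3→d1:-→d2:-→d3:-→d4:-→d5:-→d6:-→d7:-→d8:H4→d9:-→d10:-→d11:-→d12:H3→d13:-  best=H3
  add 249.16.0.0/12 -> H3 at depth 12
  add 71.76.0.0/14 -> H4 at depth 14
  - 11.0.0.0/8 clear@8
  add 64.0.0.0/5 -> H0 at depth 5
  ? 71.76.2.108  path d0:H3→d1:-→d2:-→d3:-→d4:-→d5:H0→d6:-→d7:-→d8:-→d9:-→d10:-→d11:-→d12:-→d13:-→d14:H4  best=H4
  ? 11.84.14.138  path d0:H3→d1:-→d2:-→d3:-→d4:-→d5:-→d6:-→d7:-→d8:-→d9:-→d10:-→d11:-→d12:H3→d13:-→d14:-→d15:H0  best=H0
  add 0.0.0.0/4 -> H4 at depth 4

== LOOKUPS ==
["H0","H3","H3","H3","H3","H1","H0","H3","H4","H0"]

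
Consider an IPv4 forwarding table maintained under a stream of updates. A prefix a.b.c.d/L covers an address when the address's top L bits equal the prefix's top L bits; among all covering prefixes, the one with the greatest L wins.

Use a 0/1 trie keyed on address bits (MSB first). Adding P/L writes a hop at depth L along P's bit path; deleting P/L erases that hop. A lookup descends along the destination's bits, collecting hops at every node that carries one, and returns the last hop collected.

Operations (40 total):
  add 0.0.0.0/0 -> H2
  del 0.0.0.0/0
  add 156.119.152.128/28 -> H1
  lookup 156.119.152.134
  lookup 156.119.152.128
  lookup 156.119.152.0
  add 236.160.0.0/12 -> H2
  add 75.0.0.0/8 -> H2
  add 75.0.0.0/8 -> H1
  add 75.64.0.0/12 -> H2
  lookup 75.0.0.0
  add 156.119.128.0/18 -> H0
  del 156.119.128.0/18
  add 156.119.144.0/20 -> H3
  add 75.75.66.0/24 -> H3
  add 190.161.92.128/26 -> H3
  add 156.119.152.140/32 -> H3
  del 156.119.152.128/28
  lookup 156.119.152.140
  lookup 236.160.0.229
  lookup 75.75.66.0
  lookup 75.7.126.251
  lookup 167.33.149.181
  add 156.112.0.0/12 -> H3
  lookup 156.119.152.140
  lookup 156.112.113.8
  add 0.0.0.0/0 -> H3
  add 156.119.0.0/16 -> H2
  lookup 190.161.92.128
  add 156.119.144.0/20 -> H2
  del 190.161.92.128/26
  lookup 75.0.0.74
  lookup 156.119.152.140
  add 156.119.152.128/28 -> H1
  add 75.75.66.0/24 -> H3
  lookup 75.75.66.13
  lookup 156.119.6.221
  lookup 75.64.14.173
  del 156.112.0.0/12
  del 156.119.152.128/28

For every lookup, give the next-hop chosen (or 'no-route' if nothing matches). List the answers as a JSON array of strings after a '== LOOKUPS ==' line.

Process each operation:
  + 0.0.0.0/0 (H2) depth=0
  - 0.0.0.0/0 clear@0
  + 156.119.152.128/28 (H1) depth=28
  Q 156.119.152.134: descend 1001110001110111100110001000 ; hops seen [H1] ; pick H1
  Q 156.119.152.128: descend 1001110001110111100110001000 ; hops seen [H1] ; pick H1
  Q 156.119.152.0: descend 100111000111011110011000 ; hops seen [∅] ; pick no-route
  + 236.160.0.0/12 (H2) depth=12
  + 75.0.0.0/8 (H2) depth=8
  + 75.0.0.0/8 (H1) depth=8
  + 75.64.0.0/12 (H2) depth=12
  Q 75.0.0.0: descend 010010110 ; hops seen [H1] ; pick H1
  + 156.119.128.0/18 (H0) depth=18
  - 156.119.128.0/18 clear@18
  + 156.119.144.0/20 (H3) depth=20
  + 75.75.66.0/24 (H3) depth=24
  + 190.161.92.128/26 (H3) depth=26
  + 156.119.152.140/32 (H3) depth=32
  - 156.119.152.128/28 clear@28
  Q 156.119.152.140: descend 10011100011101111001100010001100 ; hops seen [H3,H3] ; pick H3
  Q 236.160.0.229: descend 111011001010 ; hops seen [H2] ; pick H2
  Q 75.75.66.0: descend 010010110100101101000010 ; hops seen [H1,H2,H3] ; pick H3
  Q 75.7.126.251: descend 010010110 ; hops seen [H1] ; pick H1
  Q 167.33.149.181: descend 101 ; hops seen [∅] ; pick no-route
  + 156.112.0.0/12 (H3) depth=12
  Q 156.119.152.140: descend 10011100011101111001100010001100 ; hops seen [H3,H3,H3] ; pick H3
  Q 156.112.113.8: descend 1001110001110 ; hops seen [H3] ; pick H3
  + 0.0.0.0/0 (H3) depth=0
  + 156.119.0.0/16 (H2) depth=16
  Q 190.161.92.128: descend 10111110101000010101110010 ; hops seen [H3,H3] ; pick H3
  + 156.119.144.0/20 (H2) depth=20
  - 190.161.92.128/26 clear@26
  Q 75.0.0.74: descend 010010110 ; hops seen [H3,H1] ; pick H1
  Q 156.119.152.140: descend 10011100011101111001100010001100 ; hops seen [H3,H3,H2,H2,H3] ; pick H3
  + 156.119.152.128/28 (H1) depth=28
  + 75.75.66.0/24 (H3) depth=24
  Q 75.75.66.13: descend 010010110100101101000010 ; hops seen [H3,H1,H2,H3] ; pick H3
  Q 156.119.6.221: descend 1001110001110111 ; hops seen [H3,H3,H2] ; pick H2
  Q 75.64.14.173: descend 010010110100 ; hops seen [H3,H1,H2] ; pick H2
  - 156.112.0.0/12 clear@12
  - 156.119.152.128/28 clear@28

== LOOKUPS ==
["H1","H1","no-route","H1","H3","H2","H3","H1","no-route","H3","H3","H3","H1","H3","H3","H2","H2"]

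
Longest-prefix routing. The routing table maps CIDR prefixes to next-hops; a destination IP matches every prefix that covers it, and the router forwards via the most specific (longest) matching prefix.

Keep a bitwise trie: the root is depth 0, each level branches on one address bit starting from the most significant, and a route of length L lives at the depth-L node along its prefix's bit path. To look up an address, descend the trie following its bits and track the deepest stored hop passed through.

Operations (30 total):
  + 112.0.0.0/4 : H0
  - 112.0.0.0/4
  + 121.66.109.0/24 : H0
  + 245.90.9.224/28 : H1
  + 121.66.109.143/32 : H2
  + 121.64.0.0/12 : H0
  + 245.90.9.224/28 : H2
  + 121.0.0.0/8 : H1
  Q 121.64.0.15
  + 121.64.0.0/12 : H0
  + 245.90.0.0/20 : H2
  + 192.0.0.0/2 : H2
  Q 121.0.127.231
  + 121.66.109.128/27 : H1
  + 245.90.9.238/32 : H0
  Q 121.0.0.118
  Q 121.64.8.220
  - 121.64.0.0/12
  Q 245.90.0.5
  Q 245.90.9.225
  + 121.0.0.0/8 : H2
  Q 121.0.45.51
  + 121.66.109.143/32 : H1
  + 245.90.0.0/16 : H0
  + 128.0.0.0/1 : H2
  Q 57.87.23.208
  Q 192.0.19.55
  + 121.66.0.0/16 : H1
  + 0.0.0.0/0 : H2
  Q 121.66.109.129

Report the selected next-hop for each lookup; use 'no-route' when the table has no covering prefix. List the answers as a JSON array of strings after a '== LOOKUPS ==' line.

Apply in order:
  add 112.0.0.0/4 -> H0 at depth 4
  - 112.0.0.0/4 clear@4
  add 121.66.109.0/24 -> H0 at depth 24
  add 245.90.9.224/28 -> H1 at depth 28
  add 121.66.109.143/32 -> H2 at depth 32
  add 121.64.0.0/12 -> H0 at depth 12
  add 245.90.9.224/28 -> H2 at depth 28
  add 121.0.0.0/8 -> H1 at depth 8
  lookup 121.64.0.15: bits 01111001010000 walk d0:-→d1:-→d2:-→d3:-→d4:-→d5:-→d6:-→d7:-→d8:H1→d9:-→d10:-→d11:-→d12:H0→d13:-→d14:- -> H0
  add 121.64.0.0/12 -> H0 at depth 12
  add 245.90.0.0/20 -> H2 at depth 20
  add 192.0.0.0/2 -> H2 at depth 2
  lookup 121.0.127.231: bits 011110010 walk d0:-→d1:-→d2:-→d3:-→d4:-→d5:-→d6:-→d7:-→d8:H1→d9:- -> H1
  add 121.66.109.128/27 -> H1 at depth 27
  add 245.90.9.238/32 -> H0 at depth 32
  lookup 121.0.0.118: bits 011110010 walk d0:-→d1:-→d2:-→d3:-→d4:-→d5:-→d6:-→d7:-→d8:H1→d9:- -> H1
  lookup 121.64.8.220: bits 01111001010000 walk d0:-→d1:-→d2:-→d3:-→d4:-→d5:-→d6:-→d7:-→d8:H1→d9:-→d10:-→d11:-→d12:H0→d13:-→d14:- -> H0
  - 121.64.0.0/12 clear@12
  lookup 245.90.0.5: bits 11110101010110100000 walk d0:-→d1:-→d2:H2→d3:-→d4:-→d5:-→d6:-→d7:-→d8:-→d9:-→d10:-→d11:-→d12:-→d13:-→d14:-→d15:-→d16:-→d17:-→d18:-→d19:-→d20:H2 -> H2
  lookup 245.90.9.225: bits 1111010101011010000010011110 walk d0:-→d1:-→d2:H2→d3:-→d4:-→d5:-→d6:-→d7:-→d8:-→d9:-→d10:-→d11:-→d12:-→d13:-→d14:-→d15:-→d16:-→d17:-→d18:-→d19:-→d20:H2→d21:-→d22:-→d23:-→d24:-→d25:-→d26:-→d27:-→d28:H2 -> H2
  add 121.0.0.0/8 -> H2 at depth 8
  lookup 121.0.45.51: bits 011110010 walk d0:-→d1:-→d2:-→d3:-→d4:-→d5:-→d6:-→d7:-→d8:H2→d9:- -> H2
  add 121.66.109.143/32 -> H1 at depth 32
  add 245.90.0.0/16 -> H0 at depth 16
  add 128.0.0.0/1 -> H2 at depth 1
  lookup 57.87.23.208: bits 0 walk d0:-→d1:- -> no-route
  lookup 192.0.19.55: bits 11 walk d0:-→d1:H2→d2:H2 -> H2
  add 121.66.0.0/16 -> H1 at depth 16
  add 0.0.0.0/0 -> H2 at depth 0
  lookup 121.66.109.129: bits 0111100101000010011011011000 walk d0:H2→d1:-→d2:-→d3:-→d4:-→d5:-→d6:-→d7:-→d8:H2→d9:-→d10:-→d11:-→d12:-→d13:-→d14:-→d15:-→d16:H1→d17:-→d18:-→d19:-→d20:-→d21:-→d22:-→d23:-→d24:H0→d25:-→d26:-→d27:H1→d28:- -> H1

== LOOKUPS ==
["H0","H1","H1","H0","H2","H2","H2","no-route","H2","H1"]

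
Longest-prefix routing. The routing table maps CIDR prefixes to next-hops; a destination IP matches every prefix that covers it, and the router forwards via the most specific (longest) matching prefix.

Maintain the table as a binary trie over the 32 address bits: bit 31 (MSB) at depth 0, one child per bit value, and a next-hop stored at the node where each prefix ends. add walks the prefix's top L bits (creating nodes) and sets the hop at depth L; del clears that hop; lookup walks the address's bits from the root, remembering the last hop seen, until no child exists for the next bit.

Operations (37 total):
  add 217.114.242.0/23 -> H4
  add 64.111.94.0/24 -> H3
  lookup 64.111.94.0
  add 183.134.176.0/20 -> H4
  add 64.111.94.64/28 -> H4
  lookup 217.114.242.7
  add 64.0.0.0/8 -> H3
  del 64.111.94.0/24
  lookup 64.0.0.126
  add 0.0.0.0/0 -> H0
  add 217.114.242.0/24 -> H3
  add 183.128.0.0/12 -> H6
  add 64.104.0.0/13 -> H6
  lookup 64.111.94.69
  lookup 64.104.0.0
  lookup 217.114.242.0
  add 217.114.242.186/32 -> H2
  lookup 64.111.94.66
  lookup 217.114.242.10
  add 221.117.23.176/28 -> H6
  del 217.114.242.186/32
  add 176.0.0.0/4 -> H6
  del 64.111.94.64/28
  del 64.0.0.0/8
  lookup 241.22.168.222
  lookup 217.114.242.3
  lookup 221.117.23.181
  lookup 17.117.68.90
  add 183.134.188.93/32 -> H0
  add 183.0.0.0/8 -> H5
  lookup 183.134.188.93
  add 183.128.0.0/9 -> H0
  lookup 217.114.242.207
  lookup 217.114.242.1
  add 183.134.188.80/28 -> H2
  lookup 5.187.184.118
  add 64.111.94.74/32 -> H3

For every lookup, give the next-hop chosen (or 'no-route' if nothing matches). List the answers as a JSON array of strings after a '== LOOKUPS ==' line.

Process each operation:
  add 217.114.242.0/23 -> H4 at depth 23
  add 64.111.94.0/24 -> H3 at depth 24
  Q 64.111.94.0: descend 010000000110111101011110 ; hops seen [H3] ; pick H3
  add 183.134.176.0/20 -> H4 at depth 20
  add 64.111.94.64/28 -> H4 at depth 28
  Q 217.114.242.7: descend 11011001011100101111001 ; hops seen [H4] ; pick H4
  add 64.0.0.0/8 -> H3 at depth 8
  - 64.111.94.0/24 clear@24
  Q 64.0.0.126: descend 010000000 ; hops seen [H3] ; pick H3
  add 0.0.0.0/0 -> H0 at depth 0
  add 217.114.242.0/24 -> H3 at depth 24
  add 183.128.0.0/12 -> H6 at depth 12
  add 64.104.0.0/13 -> H6 at depth 13
  Q 64.111.94.69: descend 0100000001101111010111100100 ; hops seen [H0,H3,H6,H4] ; pick H4
  Q 64.104.0.0: descend 0100000001101 ; hops seen [H0,H3,H6] ; pick H6
  Q 217.114.242.0: descend 110110010111001011110010 ; hops seen [H0,H4,H3] ; pick H3
  add 217.114.242.186/32 -> H2 at depth 32
  Q 64.111.94.66: descend 0100000001101111010111100100 ; hops seen [H0,H3,H6,H4] ; pick H4
  Q 217.114.242.10: descend 110110010111001011110010 ; hops seen [H0,H4,H3] ; pick H3
  add 221.117.23.176/28 -> H6 at depth 28
  - 217.114.242.186/32 clear@32
  add 176.0.0.0/4 -> H6 at depth 4
  - 64.111.94.64/28 clear@28
  - 64.0.0.0/8 clear@8
  Q 241.22.168.222: descend 11 ; hops seen [H0] ; pick H0
  Q 217.114.242.3: descend 110110010111001011110010 ; hops seen [H0,H4,H3] ; pick H3
  Q 221.117.23.181: descend 1101110101110101000101111011 ; hops seen [H0,H6] ; pick H6
  Q 17.117.68.90: descend 0 ; hops seen [H0] ; pick H0
  add 183.134.188.93/32 -> H0 at depth 32
  add 183.0.0.0/8 -> H5 at depth 8
  Q 183.134.188.93: descend 10110111100001101011110001011101 ; hops seen [H0,H6,H5,H6,H4,H0] ; pick H0
  add 183.128.0.0/9 -> H0 at depth 9
  Q 217.114.242.207: descend 1101100101110010111100101 ; hops seen [H0,H4,H3] ; pick H3
  Q 217.114.242.1: descend 110110010111001011110010 ; hops seen [H0,H4,H3] ; pick H3
  add 183.134.188.80/28 -> H2 at depth 28
  Q 5.187.184.118: descend 0 ; hops seen [H0] ; pick H0
  add 64.111.94.74/32 -> H3 at depth 32

== LOOKUPS ==
["H3","H4","H3","H4","H6","H3","H4","H3","H0","H3","H6","H0","H0","H3","H3","H0"]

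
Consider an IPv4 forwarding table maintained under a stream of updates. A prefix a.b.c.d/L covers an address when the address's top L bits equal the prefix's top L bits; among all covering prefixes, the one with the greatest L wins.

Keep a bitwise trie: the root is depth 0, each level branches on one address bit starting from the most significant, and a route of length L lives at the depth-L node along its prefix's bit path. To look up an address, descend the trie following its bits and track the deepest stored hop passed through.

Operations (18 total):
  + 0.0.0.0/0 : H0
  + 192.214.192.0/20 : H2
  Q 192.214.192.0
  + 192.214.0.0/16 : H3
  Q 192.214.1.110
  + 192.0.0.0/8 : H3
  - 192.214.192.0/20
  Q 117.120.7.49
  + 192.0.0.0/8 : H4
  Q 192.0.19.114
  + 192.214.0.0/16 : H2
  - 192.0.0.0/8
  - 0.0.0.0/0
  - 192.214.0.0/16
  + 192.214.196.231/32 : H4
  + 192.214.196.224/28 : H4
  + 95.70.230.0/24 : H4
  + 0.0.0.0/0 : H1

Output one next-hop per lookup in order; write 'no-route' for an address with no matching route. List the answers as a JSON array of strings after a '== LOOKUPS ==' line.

Process each operation:
  + 0.0.0.0/0 (H0) depth=0
  + 192.214.192.0/20 (H2) depth=20
  lookup 192.214.192.0: bits 11000000110101101100 walk d0:H0→d1:-→d2:-→d3:-→d4:-→d5:-→d6:-→d7:-→d8:-→d9:-→d10:-→d11:-→d12:-→d13:-→d14:-→d15:-→d16:-→d17:-→d18:-→d19:-→d20:H2 -> H2
  + 192.214.0.0/16 (H3) depth=16
  lookup 192.214.1.110: bits 1100000011010110 walk d0:H0→d1:-→d2:-→d3:-→d4:-→d5:-→d6:-→d7:-→d8:-→d9:-→d10:-→d11:-→d12:-→d13:-→d14:-→d15:-→d16:H3 -> H3
  + 192.0.0.0/8 (H3) depth=8
  - 192.214.192.0/20 clear@20
  lookup 117.120.7.49: bits ε walk d0:H0 -> H0
  + 192.0.0.0/8 (H4) depth=8
  lookup 192.0.19.114: bits 11000000 walk d0:H0→d1:-→d2:-→d3:-→d4:-→d5:-→d6:-→d7:-→d8:H4 -> H4
  + 192.214.0.0/16 (H2) depth=16
  - 192.0.0.0/8 clear@8
  - 0.0.0.0/0 clear@0
  - 192.214.0.0/16 clear@16
  + 192.214.196.231/32 (H4) depth=32
  + 192.214.196.224/28 (H4) depth=28
  + 95.70.230.0/24 (H4) depth=24
  + 0.0.0.0/0 (H1) depth=0

== LOOKUPS ==
["H2","H3","H0","H4"]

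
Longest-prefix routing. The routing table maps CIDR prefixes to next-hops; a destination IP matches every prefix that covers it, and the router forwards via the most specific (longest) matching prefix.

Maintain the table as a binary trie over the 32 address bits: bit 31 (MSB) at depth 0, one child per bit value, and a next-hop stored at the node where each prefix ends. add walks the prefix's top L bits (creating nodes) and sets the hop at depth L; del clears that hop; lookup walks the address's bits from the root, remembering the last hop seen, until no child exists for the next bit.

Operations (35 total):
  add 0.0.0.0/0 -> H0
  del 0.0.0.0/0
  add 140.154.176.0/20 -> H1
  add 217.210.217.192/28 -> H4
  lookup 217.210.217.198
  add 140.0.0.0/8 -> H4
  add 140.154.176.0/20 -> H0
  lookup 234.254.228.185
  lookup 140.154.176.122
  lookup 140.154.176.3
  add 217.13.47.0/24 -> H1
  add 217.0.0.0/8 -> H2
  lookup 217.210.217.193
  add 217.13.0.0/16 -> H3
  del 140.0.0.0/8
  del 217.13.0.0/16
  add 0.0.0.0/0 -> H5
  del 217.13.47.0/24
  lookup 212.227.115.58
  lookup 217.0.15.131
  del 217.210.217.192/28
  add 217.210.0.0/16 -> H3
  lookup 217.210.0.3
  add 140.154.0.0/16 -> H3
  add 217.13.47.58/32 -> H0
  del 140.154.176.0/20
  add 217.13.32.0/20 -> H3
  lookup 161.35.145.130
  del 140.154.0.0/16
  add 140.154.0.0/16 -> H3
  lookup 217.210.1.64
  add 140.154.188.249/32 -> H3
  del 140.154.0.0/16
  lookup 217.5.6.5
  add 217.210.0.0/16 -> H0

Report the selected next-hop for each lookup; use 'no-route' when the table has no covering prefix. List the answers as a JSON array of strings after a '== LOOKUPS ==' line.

Apply in order:
  + 0.0.0.0/0 (H0) depth=0
  - 0.0.0.0/0 clear@0
  + 140.154.176.0/20 (H1) depth=20
  + 217.210.217.192/28 (H4) depth=28
  lookup 217.210.217.198: bits 1101100111010010110110011100 walk d0:-→d1:-→d2:-→d3:-→d4:-→d5:-→d6:-→d7:-→d8:-→d9:-→d10:-→d11:-→d12:-→d13:-→d14:-→d15:-→d16:-→d17:-→d18:-→d19:-→d20:-→d21:-→d22:-→d23:-→d24:-→d25:-→d26:-→d27:-→d28:H4 -> H4
  + 140.0.0.0/8 (H4) depth=8
  + 140.154.176.0/20 (H0) depth=20
  lookup 234.254.228.185: bits 11 walk d0:-→d1:-→d2:- -> no-route
  lookup 140.154.176.122: bits 10001100100110101011 walk d0:-→d1:-→d2:-→d3:-→d4:-→d5:-→d6:-→d7:-→d8:H4→d9:-→d10:-→d11:-→d12:-→d13:-→d14:-→d15:-→d16:-→d17:-→d18:-→d19:-→d20:H0 -> H0
  lookup 140.154.176.3: bits 10001100100110101011 walk d0:-→d1:-→d2:-→d3:-→d4:-→d5:-→d6:-→d7:-→d8:H4→d9:-→d10:-→d11:-→d12:-→d13:-→d14:-→d15:-→d16:-→d17:-→d18:-→d19:-→d20:H0 -> H0
  + 217.13.47.0/24 (H1) depth=24
  + 217.0.0.0/8 (H2) depth=8
  lookup 217.210.217.193: bits 1101100111010010110110011100 walk d0:-→d1:-→d2:-→d3:-→d4:-→d5:-→d6:-→d7:-→d8:H2→d9:-→d10:-→d11:-→d12:-→d13:-→d14:-→d15:-→d16:-→d17:-→d18:-→d19:-→d20:-→d21:-→d22:-→d23:-→d24:-→d25:-→d26:-→d27:-→d28:H4 -> H4
  + 217.13.0.0/16 (H3) depth=16
  - 140.0.0.0/8 clear@8
  - 217.13.0.0/16 clear@16
  + 0.0.0.0/0 (H5) depth=0
  - 217.13.47.0/24 clear@24
  lookup 212.227.115.58: bits 1101 walk d0:H5→d1:-→d2:-→d3:-→d4:- -> H5
  lookup 217.0.15.131: bits 110110010000 walk d0:H5→d1:-→d2:-→d3:-→d4:-→d5:-→d6:-→d7:-→d8:H2→d9:-→d10:-→d11:-→d12:- -> H2
  - 217.210.217.192/28 clear@28
  + 217.210.0.0/16 (H3) depth=16
  lookup 217.210.0.3: bits 1101100111010010 walk d0:H5→d1:-→d2:-→d3:-→d4:-→d5:-→d6:-→d7:-→d8:H2→d9:-→d10:-→d11:-→d12:-→d13:-→d14:-→d15:-→d16:H3 -> H3
  + 140.154.0.0/16 (H3) depth=16
  + 217.13.47.58/32 (H0) depth=32
  - 140.154.176.0/20 clear@20
  + 217.13.32.0/20 (H3) depth=20
  lookup 161.35.145.130: bits 10 walk d0:H5→d1:-→d2:- -> H5
  - 140.154.0.0/16 clear@16
  + 140.154.0.0/16 (H3) depth=16
  lookup 217.210.1.64: bits 1101100111010010 walk d0:H5→d1:-→d2:-→d3:-→d4:-→d5:-→d6:-→d7:-→d8:H2→d9:-→d10:-→d11:-→d12:-→d13:-→d14:-→d15:-→d16:H3 -> H3
  + 140.154.188.249/32 (H3) depth=32
  - 140.154.0.0/16 clear@16
  lookup 217.5.6.5: bits 110110010000 walk d0:H5→d1:-→d2:-→d3:-→d4:-→d5:-→d6:-→d7:-→d8:H2→d9:-→d10:-→d11:-→d12:- -> H2
  + 217.210.0.0/16 (H0) depth=16

== LOOKUPS ==
["H4","no-route","H0","H0","H4","H5","H2","H3","H5","H3","H2"]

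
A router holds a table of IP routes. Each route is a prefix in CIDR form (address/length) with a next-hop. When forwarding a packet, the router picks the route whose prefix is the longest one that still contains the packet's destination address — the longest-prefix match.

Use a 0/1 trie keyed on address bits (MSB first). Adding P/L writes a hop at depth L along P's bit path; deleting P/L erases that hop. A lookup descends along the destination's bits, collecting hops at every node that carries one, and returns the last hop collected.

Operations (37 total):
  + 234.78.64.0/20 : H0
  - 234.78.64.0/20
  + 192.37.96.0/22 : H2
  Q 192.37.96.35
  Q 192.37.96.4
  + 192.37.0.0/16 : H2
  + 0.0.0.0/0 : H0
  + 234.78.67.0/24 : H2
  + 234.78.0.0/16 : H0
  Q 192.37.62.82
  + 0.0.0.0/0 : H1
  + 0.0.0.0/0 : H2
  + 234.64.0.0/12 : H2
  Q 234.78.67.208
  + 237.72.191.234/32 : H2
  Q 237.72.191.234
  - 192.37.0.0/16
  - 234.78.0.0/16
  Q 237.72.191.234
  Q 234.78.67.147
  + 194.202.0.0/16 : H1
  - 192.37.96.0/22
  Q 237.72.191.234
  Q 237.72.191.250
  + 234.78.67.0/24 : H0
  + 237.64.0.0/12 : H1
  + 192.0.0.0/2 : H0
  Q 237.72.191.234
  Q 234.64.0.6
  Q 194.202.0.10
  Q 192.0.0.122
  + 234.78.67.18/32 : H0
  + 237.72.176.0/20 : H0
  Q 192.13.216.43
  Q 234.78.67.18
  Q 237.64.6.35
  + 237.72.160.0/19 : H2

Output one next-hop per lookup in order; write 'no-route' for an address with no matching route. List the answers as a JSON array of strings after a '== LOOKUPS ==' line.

Apply in order:
  + 234.78.64.0/20 (H0) depth=20
  del 234.78.64.0/20 (clear depth 20)
  + 192.37.96.0/22 (H2) depth=22
  lookup 192.37.96.35: bits 1100000000100101011000 walk d0:-→d1:-→d2:-→d3:-→d4:-→d5:-→d6:-→d7:-→d8:-→d9:-→d10:-→d11:-→d12:-→d13:-→d14:-→d15:-→d16:-→d17:-→d18:-→d19:-→d20:-→d21:-→d22:H2 -> H2
  lookup 192.37.96.4: bits 1100000000100101011000 walk d0:-→d1:-→d2:-→d3:-→d4:-→d5:-→d6:-→d7:-→d8:-→d9:-→d10:-→d11:-→d12:-→d13:-→d14:-→d15:-→d16:-→d17:-→d18:-→d19:-→d20:-→d21:-→d22:H2 -> H2
  + 192.37.0.0/16 (H2) depth=16
  + 0.0.0.0/0 (H0) depth=0
  + 234.78.67.0/24 (H2) depth=24
  + 234.78.0.0/16 (H0) depth=16
  lookup 192.37.62.82: bits 11000000001001010 walk d0:H0→d1:-→d2:-→d3:-→d4:-→d5:-→d6:-→d7:-→d8:-→d9:-→d10:-→d11:-→d12:-→d13:-→d14:-→d15:-→d16:H2→d17:- -> H2
  + 0.0.0.0/0 (H1) depth=0
  + 0.0.0.0/0 (H2) depth=0
  + 234.64.0.0/12 (H2) depth=12
  lookup 234.78.67.208: bits 111010100100111001000011 walk d0:H2→d1:-→d2:-→d3:-→d4:-→d5:-→d6:-→d7:-→d8:-→d9:-→d10:-→d11:-→d12:H2→d13:-→d14:-→d15:-→d16:H0→d17:-→d18:-→d19:-→d20:-→d21:-→d22:-→d23:-→d24:H2 -> H2
  + 237.72.191.234/32 (H2) depth=32
  lookup 237.72.191.234: bits 11101101010010001011111111101010 walk d0:H2→d1:-→d2:-→d3:-→d4:-→d5:-→d6:-→d7:-→d8:-→d9:-→d10:-→d11:-→d12:-→d13:-→d14:-→d15:-→d16:-→d17:-→d18:-→d19:-→d20:-→d21:-→d22:-→d23:-→d24:-→d25:-→d26:-→d27:-→d28:-→d29:-→d30:-→d31:-→d32:H2 -> H2
  del 192.37.0.0/16 (clear depth 16)
  del 234.78.0.0/16 (clear depth 16)
  lookup 237.72.191.234: bits 11101101010010001011111111101010 walk d0:H2→d1:-→d2:-→d3:-→d4:-→d5:-→d6:-→d7:-→d8:-→d9:-→d10:-→d11:-→d12:-→d13:-→d14:-→d15:-→d16:-→d17:-→d18:-→d19:-→d20:-→d21:-→d22:-→d23:-→d24:-→d25:-→d26:-→d27:-→d28:-→d29:-→d30:-→d31:-→d32:H2 -> H2
  lookup 234.78.67.147: bits 111010100100111001000011 walk d0:H2→d1:-→d2:-→d3:-→d4:-→d5:-→d6:-→d7:-→d8:-→d9:-→d10:-→d11:-→d12:H2→d13:-→d14:-→d15:-→d16:-→d17:-→d18:-→d19:-→d20:-→d21:-→d22:-→d23:-→d24:H2 -> H2
  + 194.202.0.0/16 (H1) depth=16
  del 192.37.96.0/22 (clear depth 22)
  lookup 237.72.191.234: bits 11101101010010001011111111101010 walk d0:H2→d1:-→d2:-→d3:-→d4:-→d5:-→d6:-→d7:-→d8:-→d9:-→d10:-→d11:-→d12:-→d13:-→d14:-→d15:-→d16:-→d17:-→d18:-→d19:-→d20:-→d21:-→d22:-→d23:-→d24:-→d25:-→d26:-→d27:-→d28:-→d29:-→d30:-→d31:-→d32:H2 -> H2
  lookup 237.72.191.250: bits 111011010100100010111111111 walk d0:H2→d1:-→d2:-→d3:-→d4:-→d5:-→d6:-→d7:-→d8:-→d9:-→d10:-→d11:-→d12:-→d13:-→d14:-→d15:-→d16:-→d17:-→d18:-→d19:-→d20:-→d21:-→d22:-→d23:-→d24:-→d25:-→d26:-→d27:- -> H2
  + 234.78.67.0/24 (H0) depth=24
  + 237.64.0.0/12 (H1) depth=12
  + 192.0.0.0/2 (H0) depth=2
  lookup 237.72.191.234: bits 11101101010010001011111111101010 walk d0:H2→d1:-→d2:H0→d3:-→d4:-→d5:-→d6:-→d7:-→d8:-→d9:-→d10:-→d11:-→d12:H1→d13:-→d14:-→d15:-→d16:-→d17:-→d18:-→d19:-→d20:-→d21:-→d22:-→d23:-→d24:-→d25:-→d26:-→d27:-→d28:-→d29:-→d30:-→d31:-→d32:H2 -> H2
  lookup 234.64.0.6: bits 111010100100 walk d0:H2→d1:-→d2:H0→d3:-→d4:-→d5:-→d6:-→d7:-→d8:-→d9:-→d10:-→d11:-→d12:H2 -> H2
  lookup 194.202.0.10: bits 1100001011001010 walk d0:H2→d1:-→d2:H0→d3:-→d4:-→d5:-→d6:-→d7:-→d8:-→d9:-→d10:-→d11:-→d12:-→d13:-→d14:-→d15:-→d16:H1 -> H1
  lookup 192.0.0.122: bits 1100000000 walk d0:H2→d1:-→d2:H0→d3:-→d4:-→d5:-→d6:-→d7:-→d8:-→d9:-→d10:- -> H0
  + 234.78.67.18/32 (H0) depth=32
  + 237.72.176.0/20 (H0) depth=20
  lookup 192.13.216.43: bits 1100000000 walk d0:H2→d1:-→d2:H0→d3:-→d4:-→d5:-→d6:-→d7:-→d8:-→d9:-→d10:- -> H0
  lookup 234.78.67.18: bits 11101010010011100100001100010010 walk d0:H2→d1:-→d2:H0→d3:-→d4:-→d5:-→d6:-→d7:-→d8:-→d9:-→d10:-→d11:-→d12:H2→d13:-→d14:-→d15:-→d16:-→d17:-→d18:-→d19:-→d20:-→d21:-→d22:-→d23:-→d24:H0→d25:-→d26:-→d27:-→d28:-→d29:-→d30:-→d31:-→d32:H0 -> H0
  lookup 237.64.6.35: bits 111011010100 walk d0:H2→d1:-→d2:H0→d3:-→d4:-→d5:-→d6:-→d7:-→d8:-→d9:-→d10:-→d11:-→d12:H1 -> H1
  + 237.72.160.0/19 (H2) depth=19

== LOOKUPS ==
["H2","H2","H2","H2","H2","H2","H2","H2","H2","H2","H2","H1","H0","H0","H0","H1"]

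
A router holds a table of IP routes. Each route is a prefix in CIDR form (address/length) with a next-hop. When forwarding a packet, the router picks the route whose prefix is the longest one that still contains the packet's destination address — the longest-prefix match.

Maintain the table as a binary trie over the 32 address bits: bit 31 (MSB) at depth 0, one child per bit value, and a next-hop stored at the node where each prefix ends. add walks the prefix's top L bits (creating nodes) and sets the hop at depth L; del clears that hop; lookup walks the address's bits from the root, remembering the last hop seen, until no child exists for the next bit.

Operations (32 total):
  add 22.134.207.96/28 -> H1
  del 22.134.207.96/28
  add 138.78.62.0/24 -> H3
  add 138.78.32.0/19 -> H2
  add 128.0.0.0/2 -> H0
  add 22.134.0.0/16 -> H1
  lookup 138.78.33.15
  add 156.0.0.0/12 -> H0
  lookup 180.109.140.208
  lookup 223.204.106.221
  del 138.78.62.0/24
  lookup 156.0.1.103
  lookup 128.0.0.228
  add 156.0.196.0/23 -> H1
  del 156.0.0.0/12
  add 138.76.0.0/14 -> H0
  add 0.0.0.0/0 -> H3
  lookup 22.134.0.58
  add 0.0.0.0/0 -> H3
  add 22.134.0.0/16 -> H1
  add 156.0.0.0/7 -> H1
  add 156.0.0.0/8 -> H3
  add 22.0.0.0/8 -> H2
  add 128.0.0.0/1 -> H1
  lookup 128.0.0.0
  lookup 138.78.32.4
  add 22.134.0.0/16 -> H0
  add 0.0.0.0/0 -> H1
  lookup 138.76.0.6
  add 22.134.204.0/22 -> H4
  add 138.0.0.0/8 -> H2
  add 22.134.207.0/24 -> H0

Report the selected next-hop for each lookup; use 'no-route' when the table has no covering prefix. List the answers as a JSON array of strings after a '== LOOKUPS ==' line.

Apply in order:
  add 22.134.207.96/28 -> H1 at depth 28
  - 22.134.207.96/28 clear@28
  add 138.78.62.0/24 -> H3 at depth 24
  add 138.78.32.0/19 -> H2 at depth 19
  add 128.0.0.0/2 -> H0 at depth 2
  add 22.134.0.0/16 -> H1 at depth 16
  lookup 138.78.33.15: bits 1000101001001110001 walk d0:-→d1:-→d2:H0→d3:-→d4:-→d5:-→d6:-→d7:-→d8:-→d9:-→d10:-→d11:-→d12:-→d13:-→d14:-→d15:-→d16:-→d17:-→d18:-→d19:H2 -> H2
  add 156.0.0.0/12 -> H0 at depth 12
  lookup 180.109.140.208: bits 10 walk d0:-→d1:-→d2:H0 -> H0
  lookup 223.204.106.221: bits 1 walk d0:-→d1:- -> no-route
  - 138.78.62.0/24 clear@24
  lookup 156.0.1.103: bits 100111000000 walk d0:-→d1:-→d2:H0→d3:-→d4:-→d5:-→d6:-→d7:-→d8:-→d9:-→d10:-→d11:-→d12:H0 -> H0
  lookup 128.0.0.228: bits 1000 walk d0:-→d1:-→d2:H0→d3:-→d4:- -> H0
  add 156.0.196.0/23 -> H1 at depth 23
  - 156.0.0.0/12 clear@12
  add 138.76.0.0/14 -> H0 at depth 14
  add 0.0.0.0/0 -> H3 at depth 0
  lookup 22.134.0.58: bits 0001011010000110 walk d0:H3→d1:-→d2:-→d3:-→d4:-→d5:-→d6:-→d7:-→d8:-→d9:-→d10:-→d11:-→d12:-→d13:-→d14:-→d15:-→d16:H1 -> H1
  add 0.0.0.0/0 -> H3 at depth 0
  add 22.134.0.0/16 -> H1 at depth 16
  add 156.0.0.0/7 -> H1 at depth 7
  add 156.0.0.0/8 -> H3 at depth 8
  add 22.0.0.0/8 -> H2 at depth 8
  add 128.0.0.0/1 -> H1 at depth 1
  lookup 128.0.0.0: bits 1000 walk d0:H3→d1:H1→d2:H0→d3:-→d4:- -> H0
  lookup 138.78.32.4: bits 1000101001001110001 walk d0:H3→d1:H1→d2:H0→d3:-→d4:-→d5:-→d6:-→d7:-→d8:-→d9:-→d10:-→d11:-→d12:-→d13:-→d14:H0→d15:-→d16:-→d17:-→d18:-→d19:H2 -> H2
  add 22.134.0.0/16 -> H0 at depth 16
  add 0.0.0.0/0 -> H1 at depth 0
  lookup 138.76.0.6: bits 10001010010011 walk d0:H1→d1:H1→d2:H0→d3:-→d4:-→d5:-→d6:-→d7:-→d8:-→d9:-→d10:-→d11:-→d12:-→d13:-→d14:H0 -> H0
  add 22.134.204.0/22 -> H4 at depth 22
  add 138.0.0.0/8 -> H2 at depth 8
  add 22.134.207.0/24 -> H0 at depth 24

== LOOKUPS ==
["H2","H0","no-route","H0","H0","H1","H0","H2","H0"]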